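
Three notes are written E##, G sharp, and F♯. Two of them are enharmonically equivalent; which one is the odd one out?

In 12-tone equal temperament, enharmonic equivalents share a pitch class. E## is pitch class 6; G# is pitch class 8; F# is pitch class 6.
E## and F# share pitch class 6, while G# is pitch class 8.

G#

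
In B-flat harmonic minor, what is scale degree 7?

Degree 7 takes the letter 6 steps above B, which is A.
In harmonic minor, degree 7 sits 11 semitones above the tonic. Bb + 11 semitones is pitch class 9, spelled on A as A.

A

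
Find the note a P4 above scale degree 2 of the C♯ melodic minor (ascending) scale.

Scale degree 2 of C# melodic minor (ascending) is D#.
A perfect fourth (5 semitones) above D# lands on the letter G, giving G#.

G#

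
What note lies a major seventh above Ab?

G

A seventh above A lands on the letter G.
A major seventh spans 11 semitones, so Ab moves to pitch class 7. On the letter G that is G.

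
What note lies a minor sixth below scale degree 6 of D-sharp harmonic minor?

Scale degree 6 of D# harmonic minor is B.
A minor sixth (8 semitones) below B lands on the letter D, giving D#.

D#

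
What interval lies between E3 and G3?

The letter names run E→G, a span of 2 letter steps, so the interval is some kind of third.
E to G is 3 semitones. A major third is 4, so 3 makes it minor.

minor third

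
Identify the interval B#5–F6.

The letter names run B→F, a span of 4 letter steps, so the interval is some kind of fifth.
B# to F is 5 semitones. A perfect fifth is 7, so 5 makes it doubly diminished.

doubly diminished fifth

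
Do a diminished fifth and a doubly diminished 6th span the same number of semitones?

Yes

A diminished fifth spans 6 semitones; a doubly diminished sixth spans 6.
They are enharmonically equivalent.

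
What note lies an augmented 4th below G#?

D

A fourth below G lands on the letter D.
An augmented fourth spans 6 semitones, so G# moves to pitch class 2. On the letter D that is D.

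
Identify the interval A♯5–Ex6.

augmented fifth

Counting letters A–B–C–D–E gives a fifth.
A#→E## = 8 semitones, 1 wider than the perfect fifth (7), so augmented.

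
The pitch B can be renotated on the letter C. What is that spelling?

Cb

B is pitch class 11. The letter C alone is pitch class 0.
To reach pitch class 11 from C requires an offset of -1 semitone, i.e. flat: Cb.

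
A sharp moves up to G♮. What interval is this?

The letter names run A→G, a span of 6 letter steps, so the interval is some kind of seventh.
A# to G is 9 semitones. A major seventh is 11, so 9 makes it diminished.

diminished seventh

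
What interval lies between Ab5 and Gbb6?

diminished seventh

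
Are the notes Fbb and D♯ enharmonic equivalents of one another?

Fbb = pitch class 3 and D# = pitch class 3 — the same pitch class, so they are enharmonic equivalents.

Yes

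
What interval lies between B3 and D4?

minor third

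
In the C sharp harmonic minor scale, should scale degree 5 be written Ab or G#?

Each scale degree takes a distinct letter name. Degree 5 of a scale on C must use the letter G.
G# and Ab are enharmonically the same pitch, but only G# uses the letter G, so it is the correct spelling here.

G#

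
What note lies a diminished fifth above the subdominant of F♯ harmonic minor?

The subdominant of F# harmonic minor is B.
A diminished fifth (6 semitones) above B lands on the letter F, giving F.

F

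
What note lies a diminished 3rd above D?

A third above D lands on the letter F.
A diminished third spans 2 semitones, so D moves to pitch class 4. On the letter F that is Fb.

Fb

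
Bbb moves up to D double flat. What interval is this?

The letter names run B→D, a span of 2 letter steps, so the interval is some kind of third.
Bbb to Dbb is 3 semitones. A major third is 4, so 3 makes it minor.

minor third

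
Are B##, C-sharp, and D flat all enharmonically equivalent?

Yes

B## is pitch class 1; C# is pitch class 1; Db is pitch class 1.
All spellings map to pitch class 1, so they are enharmonically equivalent.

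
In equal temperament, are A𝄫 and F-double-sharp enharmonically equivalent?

Abb = pitch class 7 and F## = pitch class 7 — the same pitch class, so they are enharmonic equivalents.

Yes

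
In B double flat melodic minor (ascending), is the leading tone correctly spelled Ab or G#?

Each scale degree takes a distinct letter name. Degree 7 of a scale on B must use the letter A.
Ab and G# are enharmonically the same pitch, but only Ab uses the letter A, so it is the correct spelling here.

Ab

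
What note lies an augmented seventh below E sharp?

A seventh below E lands on the letter F.
An augmented seventh spans 12 semitones, so E# moves to pitch class 5. On the letter F that is F.

F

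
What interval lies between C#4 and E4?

Counting letters C–D–E gives a third.
C#→E = 3 semitones, 1 narrower than the major third (4), so minor.

minor third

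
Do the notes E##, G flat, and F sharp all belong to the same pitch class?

E## = pitch class 6 and Gb = pitch class 6 and F# = pitch class 6 — the same pitch class, so they are enharmonic equivalents.

Yes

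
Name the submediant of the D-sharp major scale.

B#

The D# major scale runs D# E# F## G# A# B# C##.
Degree 6 is B#.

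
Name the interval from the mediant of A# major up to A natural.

The mediant of A# major is C##.
C## up to A: letters C→A make it a sixth; 7 semitones makes it diminished.

diminished sixth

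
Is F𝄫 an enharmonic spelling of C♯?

Fbb is pitch class 3; C# is pitch class 1.
The pitch classes differ (3 vs. 1), so they are not enharmonic equivalents.

No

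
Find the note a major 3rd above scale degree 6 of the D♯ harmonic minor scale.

Scale degree 6 of D# harmonic minor is B.
A major third (4 semitones) above B lands on the letter D, giving D#.

D#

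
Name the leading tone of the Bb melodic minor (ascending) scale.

The Bb melodic minor (ascending) scale runs Bb C Db Eb F G A.
Degree 7 is A.

A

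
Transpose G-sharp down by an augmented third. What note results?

G down a major third is Eb, so the target letter is E.
From G#, an augmented third is 5 semitones down: Eb.

Eb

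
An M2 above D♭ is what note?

D up a major second is E, so the target letter is E.
From Db, a major second is 2 semitones up: Eb.

Eb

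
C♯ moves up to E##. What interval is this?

The letter names run C→E, a span of 2 letter steps, so the interval is some kind of third.
C# to E## is 5 semitones. A major third is 4, so 5 makes it augmented.

augmented third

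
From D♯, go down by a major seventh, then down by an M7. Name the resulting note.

F

A major seventh down from D# is E (letter E, 11 semitones down).
A major seventh down from E is F (letter F, 11 semitones down).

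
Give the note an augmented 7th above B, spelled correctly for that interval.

A##

B up a major seventh is A#, so the target letter is A.
From B, an augmented seventh is 12 semitones up: A##.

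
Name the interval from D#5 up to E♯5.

major second

Counting letters D–E gives a second.
D#→E# = 2 semitones, exactly the major second.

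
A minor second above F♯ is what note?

G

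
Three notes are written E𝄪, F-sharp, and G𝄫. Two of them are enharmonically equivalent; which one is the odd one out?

Gbb

In 12-tone equal temperament, enharmonic equivalents share a pitch class. E## is pitch class 6; F# is pitch class 6; Gbb is pitch class 5.
E## and F# share pitch class 6, while Gbb is pitch class 5.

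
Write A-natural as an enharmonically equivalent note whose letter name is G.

G##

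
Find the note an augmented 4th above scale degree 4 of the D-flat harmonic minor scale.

C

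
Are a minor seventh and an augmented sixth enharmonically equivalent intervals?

A minor seventh spans 10 semitones; an augmented sixth spans 10.
They are enharmonically equivalent.

Yes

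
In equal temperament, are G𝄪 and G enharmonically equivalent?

G## is pitch class 9; G is pitch class 7.
The pitch classes differ (9 vs. 7), so they are not enharmonic equivalents.

No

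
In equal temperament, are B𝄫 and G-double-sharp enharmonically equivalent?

Yes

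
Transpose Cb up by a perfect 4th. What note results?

Fb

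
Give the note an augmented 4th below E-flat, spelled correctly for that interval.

Bbb

A fourth below E lands on the letter B.
An augmented fourth spans 6 semitones, so Eb moves to pitch class 9. On the letter B that is Bbb.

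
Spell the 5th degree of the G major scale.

The G major scale runs G A B C D E F#.
Degree 5 is D.

D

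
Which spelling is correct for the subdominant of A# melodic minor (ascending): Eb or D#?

Each scale degree takes a distinct letter name. Degree 4 of a scale on A must use the letter D.
D# and Eb are enharmonically the same pitch, but only D# uses the letter D, so it is the correct spelling here.

D#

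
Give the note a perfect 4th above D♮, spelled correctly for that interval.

G

A fourth above D lands on the letter G.
A perfect fourth spans 5 semitones, so D moves to pitch class 7. On the letter G that is G.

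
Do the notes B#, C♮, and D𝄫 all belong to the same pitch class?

B# is pitch class 0; C is pitch class 0; Dbb is pitch class 0.
All spellings map to pitch class 0, so they are enharmonically equivalent.

Yes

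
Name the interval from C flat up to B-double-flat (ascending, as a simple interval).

The letter names run C→B, a span of 6 letter steps, so the interval is some kind of seventh.
Cb to Bbb is 10 semitones. A major seventh is 11, so 10 makes it minor.

minor seventh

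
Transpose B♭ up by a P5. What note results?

B up a perfect fifth is F#, so the target letter is F.
From Bb, a perfect fifth is 7 semitones up: F.

F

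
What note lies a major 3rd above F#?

A#

F up a major third is A, so the target letter is A.
From F#, a major third is 4 semitones up: A#.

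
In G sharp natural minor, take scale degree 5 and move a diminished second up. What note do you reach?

Eb

Scale degree 5 of G# natural minor is D#.
A diminished second (0 semitones) above D# lands on the letter E, giving Eb.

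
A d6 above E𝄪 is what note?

C#

E up a major sixth is C#, so the target letter is C.
From E##, a diminished sixth is 7 semitones up: C#.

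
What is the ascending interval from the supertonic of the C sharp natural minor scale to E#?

The supertonic of C# natural minor is D#.
D# up to E#: letters D→E make it a second; 2 semitones makes it major.

major second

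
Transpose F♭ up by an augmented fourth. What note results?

A fourth above F lands on the letter B.
An augmented fourth spans 6 semitones, so Fb moves to pitch class 10. On the letter B that is Bb.

Bb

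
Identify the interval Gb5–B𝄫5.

Counting letters G–A–B gives a third.
Gb→Bbb = 3 semitones, 1 narrower than the major third (4), so minor.

minor third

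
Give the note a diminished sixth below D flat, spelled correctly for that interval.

A sixth below D lands on the letter F.
A diminished sixth spans 7 semitones, so Db moves to pitch class 6. On the letter F that is F#.

F#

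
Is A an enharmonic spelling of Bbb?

Yes

A is pitch class 9; Bbb is pitch class 9.
All spellings map to pitch class 9, so they are enharmonically equivalent.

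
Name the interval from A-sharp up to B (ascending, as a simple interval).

The letter names run A→B, a span of 1 letter step, so the interval is some kind of second.
A# to B is 1 semitone. A major second is 2, so 1 makes it minor.

minor second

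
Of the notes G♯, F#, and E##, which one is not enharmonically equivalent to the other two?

G#

In 12-tone equal temperament, enharmonic equivalents share a pitch class. G# is pitch class 8; F# is pitch class 6; E## is pitch class 6.
F# and E## share pitch class 6, while G# is pitch class 8.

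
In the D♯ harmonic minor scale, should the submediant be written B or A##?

B

Each scale degree takes a distinct letter name. Degree 6 of a scale on D must use the letter B.
B and A## are enharmonically the same pitch, but only B uses the letter B, so it is the correct spelling here.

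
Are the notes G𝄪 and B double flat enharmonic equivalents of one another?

Yes

G## = pitch class 9 and Bbb = pitch class 9 — the same pitch class, so they are enharmonic equivalents.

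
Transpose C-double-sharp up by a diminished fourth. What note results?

C up a perfect fourth is F, so the target letter is F.
From C##, a diminished fourth is 4 semitones up: F#.

F#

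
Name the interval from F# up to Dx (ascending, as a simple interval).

augmented sixth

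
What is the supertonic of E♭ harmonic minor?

The Eb harmonic minor scale runs Eb F Gb Ab Bb Cb D.
Degree 2 is F.

F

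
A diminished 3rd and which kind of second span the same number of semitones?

major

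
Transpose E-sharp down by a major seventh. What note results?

F#

A seventh below E lands on the letter F.
A major seventh spans 11 semitones, so E# moves to pitch class 6. On the letter F that is F#.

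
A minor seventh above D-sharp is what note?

A seventh above D lands on the letter C.
A minor seventh spans 10 semitones, so D# moves to pitch class 1. On the letter C that is C#.

C#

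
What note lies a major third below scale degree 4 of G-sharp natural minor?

Scale degree 4 of G# natural minor is C#.
A major third (4 semitones) below C# lands on the letter A, giving A.

A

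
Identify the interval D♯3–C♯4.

minor seventh

Counting letters D–E–F–G–A–B–C gives a seventh.
D#→C# = 10 semitones, 1 narrower than the major seventh (11), so minor.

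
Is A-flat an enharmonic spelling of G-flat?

Ab is pitch class 8; Gb is pitch class 6.
The pitch classes differ (8 vs. 6), so they are not enharmonic equivalents.

No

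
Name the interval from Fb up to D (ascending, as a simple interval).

augmented sixth

The letter names run F→D, a span of 5 letter steps, so the interval is some kind of sixth.
Fb to D is 10 semitones. A major sixth is 9, so 10 makes it augmented.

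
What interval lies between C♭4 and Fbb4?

Counting letters C–D–E–F gives a fourth.
Cb→Fbb = 4 semitones, 1 narrower than the perfect fourth (5), so diminished.

diminished fourth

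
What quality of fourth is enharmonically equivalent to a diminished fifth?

A diminished fifth spans 6 semitones.
A fourth spanning 6 semitones is augmented (the perfect fourth is 5).

augmented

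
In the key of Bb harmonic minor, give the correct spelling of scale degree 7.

The Bb harmonic minor scale runs Bb C Db Eb F Gb A.
Degree 7 is A.

A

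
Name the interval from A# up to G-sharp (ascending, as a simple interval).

minor seventh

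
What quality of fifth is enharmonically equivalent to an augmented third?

doubly diminished

An augmented third spans 5 semitones.
A fifth spanning 5 semitones is doubly diminished (the perfect fifth is 7).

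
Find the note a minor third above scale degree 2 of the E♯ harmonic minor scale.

Scale degree 2 of E# harmonic minor is F##.
A minor third (3 semitones) above F## lands on the letter A, giving A#.

A#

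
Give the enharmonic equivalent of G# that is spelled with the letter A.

Plain A sits 1 semitone above G#, so on the letter A the same pitch needs a flat: Ab.

Ab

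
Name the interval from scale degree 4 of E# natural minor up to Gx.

major seventh

Scale degree 4 of E# natural minor is A#.
A# up to G##: letters A→G make it a seventh; 11 semitones makes it major.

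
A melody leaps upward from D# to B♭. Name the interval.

Counting letters D–E–F–G–A–B gives a sixth.
D#→Bb = 7 semitones, 2 narrower than the major sixth (9), so diminished.

diminished sixth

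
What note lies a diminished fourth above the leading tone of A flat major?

Cb

The leading tone of Ab major is G.
A diminished fourth (4 semitones) above G lands on the letter C, giving Cb.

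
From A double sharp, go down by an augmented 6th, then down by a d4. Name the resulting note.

G##

An augmented sixth down from A## is C# (letter C, 10 semitones down).
A diminished fourth down from C# is G## (letter G, 4 semitones down).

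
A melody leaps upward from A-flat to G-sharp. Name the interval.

augmented seventh

The letter names run A→G, a span of 6 letter steps, so the interval is some kind of seventh.
Ab to G# is 12 semitones. A major seventh is 11, so 12 makes it augmented.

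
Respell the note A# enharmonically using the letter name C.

Plain C sits 2 semitones above A#, so on the letter C the same pitch needs a double flat: Cbb.

Cbb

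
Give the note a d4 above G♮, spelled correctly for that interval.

Cb

A fourth above G lands on the letter C.
A diminished fourth spans 4 semitones, so G moves to pitch class 11. On the letter C that is Cb.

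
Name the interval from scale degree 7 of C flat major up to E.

Scale degree 7 of Cb major is Bb.
Bb up to E: letters B→E make it a fourth; 6 semitones makes it augmented.

augmented fourth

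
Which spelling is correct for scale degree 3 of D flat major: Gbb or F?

F

Each scale degree takes a distinct letter name. Degree 3 of a scale on D must use the letter F.
F and Gbb are enharmonically the same pitch, but only F uses the letter F, so it is the correct spelling here.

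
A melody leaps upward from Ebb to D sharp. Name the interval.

The letter names run E→D, a span of 6 letter steps, so the interval is some kind of seventh.
Ebb to D# is 13 semitones. A major seventh is 11, so 13 makes it doubly augmented.

doubly augmented seventh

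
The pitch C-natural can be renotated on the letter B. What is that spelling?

B#

C is pitch class 0. The letter B alone is pitch class 11.
To reach pitch class 0 from B requires an offset of +1 semitone, i.e. sharp: B#.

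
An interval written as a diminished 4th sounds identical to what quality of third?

A diminished fourth spans 4 semitones.
A third spanning 4 semitones is major (the major third is 4).

major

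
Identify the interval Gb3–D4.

augmented fifth

Counting letters G–A–B–C–D gives a fifth.
Gb→D = 8 semitones, 1 wider than the perfect fifth (7), so augmented.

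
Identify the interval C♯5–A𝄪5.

augmented sixth

The letter names run C→A, a span of 5 letter steps, so the interval is some kind of sixth.
C# to A## is 10 semitones. A major sixth is 9, so 10 makes it augmented.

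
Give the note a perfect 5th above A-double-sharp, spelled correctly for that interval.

A fifth above A lands on the letter E.
A perfect fifth spans 7 semitones, so A## moves to pitch class 6. On the letter E that is E##.

E##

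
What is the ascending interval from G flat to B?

The letter names run G→B, a span of 2 letter steps, so the interval is some kind of third.
Gb to B is 5 semitones. A major third is 4, so 5 makes it augmented.

augmented third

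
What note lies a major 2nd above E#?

F##

A second above E lands on the letter F.
A major second spans 2 semitones, so E# moves to pitch class 7. On the letter F that is F##.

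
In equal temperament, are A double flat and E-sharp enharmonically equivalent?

No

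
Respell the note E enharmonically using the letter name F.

Plain F sits 1 semitone above E, so on the letter F the same pitch needs a flat: Fb.

Fb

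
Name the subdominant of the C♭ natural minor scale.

Fb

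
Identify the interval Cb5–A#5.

doubly augmented sixth

The letter names run C→A, a span of 5 letter steps, so the interval is some kind of sixth.
Cb to A# is 11 semitones. A major sixth is 9, so 11 makes it doubly augmented.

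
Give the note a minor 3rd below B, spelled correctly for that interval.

G#

A third below B lands on the letter G.
A minor third spans 3 semitones, so B moves to pitch class 8. On the letter G that is G#.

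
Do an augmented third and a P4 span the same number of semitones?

Yes

An augmented third spans 5 semitones; a perfect fourth spans 5.
They are enharmonically equivalent.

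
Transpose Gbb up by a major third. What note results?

Bbb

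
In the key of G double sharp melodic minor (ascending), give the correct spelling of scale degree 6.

Degree 6 takes the letter 5 steps above G, which is E.
In melodic minor (ascending), degree 6 sits 9 semitones above the tonic. G## + 9 semitones is pitch class 6, spelled on E as E##.

E##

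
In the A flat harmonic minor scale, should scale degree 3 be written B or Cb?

Cb

Each scale degree takes a distinct letter name. Degree 3 of a scale on A must use the letter C.
Cb and B are enharmonically the same pitch, but only Cb uses the letter C, so it is the correct spelling here.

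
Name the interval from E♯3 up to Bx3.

The letter names run E→B, a span of 4 letter steps, so the interval is some kind of fifth.
E# to B## is 8 semitones. A perfect fifth is 7, so 8 makes it augmented.

augmented fifth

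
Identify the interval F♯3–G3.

Counting letters F–G gives a second.
F#→G = 1 semitone, 1 narrower than the major second (2), so minor.

minor second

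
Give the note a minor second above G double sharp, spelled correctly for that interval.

A#

G up a major second is A, so the target letter is A.
From G##, a minor second is 1 semitone up: A#.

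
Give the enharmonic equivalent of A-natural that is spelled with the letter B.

A is pitch class 9. The letter B alone is pitch class 11.
To reach pitch class 9 from B requires an offset of -2 semitones, i.e. double flat: Bbb.

Bbb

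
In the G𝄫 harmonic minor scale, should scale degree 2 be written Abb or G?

Each scale degree takes a distinct letter name. Degree 2 of a scale on G must use the letter A.
Abb and G are enharmonically the same pitch, but only Abb uses the letter A, so it is the correct spelling here.

Abb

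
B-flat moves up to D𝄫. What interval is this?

Counting letters B–C–D gives a third.
Bb→Dbb = 2 semitones, 2 narrower than the major third (4), so diminished.

diminished third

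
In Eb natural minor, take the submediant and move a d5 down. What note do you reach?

The submediant of Eb natural minor is Cb.
A diminished fifth (6 semitones) below Cb lands on the letter F, giving F.

F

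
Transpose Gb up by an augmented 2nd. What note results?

G up a major second is A, so the target letter is A.
From Gb, an augmented second is 3 semitones up: A.

A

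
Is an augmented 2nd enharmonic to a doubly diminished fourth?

An augmented second spans 3 semitones; a doubly diminished fourth spans 3.
They are enharmonically equivalent.

Yes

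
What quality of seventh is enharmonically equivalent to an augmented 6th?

An augmented sixth spans 10 semitones.
A seventh spanning 10 semitones is minor (the major seventh is 11).

minor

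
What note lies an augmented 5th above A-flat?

A fifth above A lands on the letter E.
An augmented fifth spans 8 semitones, so Ab moves to pitch class 4. On the letter E that is E.

E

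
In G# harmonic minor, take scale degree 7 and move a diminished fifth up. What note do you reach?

Scale degree 7 of G# harmonic minor is F##.
A diminished fifth (6 semitones) above F## lands on the letter C, giving C#.

C#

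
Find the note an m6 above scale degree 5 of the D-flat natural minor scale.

Scale degree 5 of Db natural minor is Ab.
A minor sixth (8 semitones) above Ab lands on the letter F, giving Fb.

Fb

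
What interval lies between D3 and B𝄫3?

diminished sixth

Counting letters D–E–F–G–A–B gives a sixth.
D→Bbb = 7 semitones, 2 narrower than the major sixth (9), so diminished.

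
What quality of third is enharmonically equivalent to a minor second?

doubly diminished

A minor second spans 1 semitone.
A third spanning 1 semitone is doubly diminished (the major third is 4).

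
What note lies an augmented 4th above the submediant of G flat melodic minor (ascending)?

A

The submediant of Gb melodic minor (ascending) is Eb.
An augmented fourth (6 semitones) above Eb lands on the letter A, giving A.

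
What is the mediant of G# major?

The G# major scale runs G# A# B# C# D# E# F##.
Degree 3 is B#.

B#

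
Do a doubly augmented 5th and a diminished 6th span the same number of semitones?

A doubly augmented fifth spans 9 semitones; a diminished sixth spans 7.
The spans differ, so they are not enharmonic equivalents.

No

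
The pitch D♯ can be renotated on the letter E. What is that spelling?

Eb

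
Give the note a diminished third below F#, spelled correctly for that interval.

D##

F down a major third is Db, so the target letter is D.
From F#, a diminished third is 2 semitones down: D##.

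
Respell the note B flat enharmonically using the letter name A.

A#

Plain A sits 1 semitone below Bb, so on the letter A the same pitch needs a sharp: A#.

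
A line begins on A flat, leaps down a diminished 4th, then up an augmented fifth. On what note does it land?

B#

A diminished fourth down from Ab is E (letter E, 4 semitones down).
An augmented fifth up from E is B# (letter B, 8 semitones up).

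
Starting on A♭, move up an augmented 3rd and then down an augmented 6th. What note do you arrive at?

Eb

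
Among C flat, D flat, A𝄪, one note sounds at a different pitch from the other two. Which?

In 12-tone equal temperament, enharmonic equivalents share a pitch class. Cb is pitch class 11; Db is pitch class 1; A## is pitch class 11.
Cb and A## share pitch class 11, while Db is pitch class 1.

Db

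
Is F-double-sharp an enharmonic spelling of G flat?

F## is pitch class 7; Gb is pitch class 6.
The pitch classes differ (7 vs. 6), so they are not enharmonic equivalents.

No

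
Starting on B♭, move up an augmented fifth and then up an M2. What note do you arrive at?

G#

An augmented fifth up from Bb is F# (letter F, 8 semitones up).
A major second up from F# is G# (letter G, 2 semitones up).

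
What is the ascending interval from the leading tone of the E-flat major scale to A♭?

diminished fifth

The leading tone of Eb major is D.
D up to Ab: letters D→A make it a fifth; 6 semitones makes it diminished.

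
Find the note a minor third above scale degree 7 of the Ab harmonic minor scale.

Scale degree 7 of Ab harmonic minor is G.
A minor third (3 semitones) above G lands on the letter B, giving Bb.

Bb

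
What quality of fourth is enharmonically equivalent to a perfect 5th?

doubly augmented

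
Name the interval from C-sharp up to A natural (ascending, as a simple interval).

The letter names run C→A, a span of 5 letter steps, so the interval is some kind of sixth.
C# to A is 8 semitones. A major sixth is 9, so 8 makes it minor.

minor sixth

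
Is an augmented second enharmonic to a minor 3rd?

Yes

An augmented second spans 3 semitones; a minor third spans 3.
They are enharmonically equivalent.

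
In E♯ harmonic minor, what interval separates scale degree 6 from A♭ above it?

diminished sixth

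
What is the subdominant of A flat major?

Db

Degree 4 takes the letter 3 steps above A, which is D.
In major, degree 4 sits 5 semitones above the tonic. Ab + 5 semitones is pitch class 1, spelled on D as Db.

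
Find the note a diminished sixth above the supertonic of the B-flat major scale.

The supertonic of Bb major is C.
A diminished sixth (7 semitones) above C lands on the letter A, giving Abb.

Abb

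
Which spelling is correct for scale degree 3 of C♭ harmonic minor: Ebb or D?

Each scale degree takes a distinct letter name. Degree 3 of a scale on C must use the letter E.
Ebb and D are enharmonically the same pitch, but only Ebb uses the letter E, so it is the correct spelling here.

Ebb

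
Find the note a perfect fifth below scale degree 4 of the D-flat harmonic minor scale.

Cb

Scale degree 4 of Db harmonic minor is Gb.
A perfect fifth (7 semitones) below Gb lands on the letter C, giving Cb.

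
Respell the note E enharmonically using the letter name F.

E is pitch class 4. The letter F alone is pitch class 5.
To reach pitch class 4 from F requires an offset of -1 semitone, i.e. flat: Fb.

Fb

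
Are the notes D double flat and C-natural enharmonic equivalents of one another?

Dbb is pitch class 0; C is pitch class 0.
All spellings map to pitch class 0, so they are enharmonically equivalent.

Yes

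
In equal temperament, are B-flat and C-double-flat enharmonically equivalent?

Yes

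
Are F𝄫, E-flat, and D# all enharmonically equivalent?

Yes

Fbb = pitch class 3 and Eb = pitch class 3 and D# = pitch class 3 — the same pitch class, so they are enharmonic equivalents.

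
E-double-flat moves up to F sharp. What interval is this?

doubly augmented second

Counting letters E–F gives a second.
Ebb→F# = 4 semitones, 2 wider than the major second (2), so doubly augmented.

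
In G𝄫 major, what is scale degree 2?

Degree 2 takes the letter 1 step above G, which is A.
In major, degree 2 sits 2 semitones above the tonic. Gbb + 2 semitones is pitch class 7, spelled on A as Abb.

Abb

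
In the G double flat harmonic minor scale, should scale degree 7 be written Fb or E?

Each scale degree takes a distinct letter name. Degree 7 of a scale on G must use the letter F.
Fb and E are enharmonically the same pitch, but only Fb uses the letter F, so it is the correct spelling here.

Fb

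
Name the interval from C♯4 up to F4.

The letter names run C→F, a span of 3 letter steps, so the interval is some kind of fourth.
C# to F is 4 semitones. A perfect fourth is 5, so 4 makes it diminished.

diminished fourth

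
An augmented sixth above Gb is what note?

E

G up a major sixth is E, so the target letter is E.
From Gb, an augmented sixth is 10 semitones up: E.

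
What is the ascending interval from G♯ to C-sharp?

perfect fourth

The letter names run G→C, a span of 3 letter steps, so the interval is some kind of fourth.
G# to C# is 5 semitones. A perfect fourth is 5, so 5 makes it perfect.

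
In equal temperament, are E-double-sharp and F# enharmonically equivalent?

Yes

E## = pitch class 6 and F# = pitch class 6 — the same pitch class, so they are enharmonic equivalents.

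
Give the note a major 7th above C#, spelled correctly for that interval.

A seventh above C lands on the letter B.
A major seventh spans 11 semitones, so C# moves to pitch class 0. On the letter B that is B#.

B#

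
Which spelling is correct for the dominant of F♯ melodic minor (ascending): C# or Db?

Each scale degree takes a distinct letter name. Degree 5 of a scale on F must use the letter C.
C# and Db are enharmonically the same pitch, but only C# uses the letter C, so it is the correct spelling here.

C#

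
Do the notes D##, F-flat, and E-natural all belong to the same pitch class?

D## = pitch class 4 and Fb = pitch class 4 and E = pitch class 4 — the same pitch class, so they are enharmonic equivalents.

Yes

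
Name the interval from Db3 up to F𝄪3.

The letter names run D→F, a span of 2 letter steps, so the interval is some kind of third.
Db to F## is 6 semitones. A major third is 4, so 6 makes it doubly augmented.

doubly augmented third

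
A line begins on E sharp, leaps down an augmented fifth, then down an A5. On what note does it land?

Db

An augmented fifth down from E# is A (letter A, 8 semitones down).
An augmented fifth down from A is Db (letter D, 8 semitones down).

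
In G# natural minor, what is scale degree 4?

C#

The G# natural minor scale runs G# A# B C# D# E F#.
Degree 4 is C#.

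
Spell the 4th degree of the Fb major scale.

Degree 4 takes the letter 3 steps above F, which is B.
In major, degree 4 sits 5 semitones above the tonic. Fb + 5 semitones is pitch class 9, spelled on B as Bbb.

Bbb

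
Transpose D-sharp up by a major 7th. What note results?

A seventh above D lands on the letter C.
A major seventh spans 11 semitones, so D# moves to pitch class 2. On the letter C that is C##.

C##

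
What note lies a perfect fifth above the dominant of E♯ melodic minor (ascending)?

F##

The dominant of E# melodic minor (ascending) is B#.
A perfect fifth (7 semitones) above B# lands on the letter F, giving F##.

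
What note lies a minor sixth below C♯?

E#

C down a major sixth is Eb, so the target letter is E.
From C#, a minor sixth is 8 semitones down: E#.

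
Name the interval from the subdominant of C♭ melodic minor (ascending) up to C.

The subdominant of Cb melodic minor (ascending) is Fb.
Fb up to C: letters F→C make it a fifth; 8 semitones makes it augmented.

augmented fifth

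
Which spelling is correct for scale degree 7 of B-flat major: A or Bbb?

A

Each scale degree takes a distinct letter name. Degree 7 of a scale on B must use the letter A.
A and Bbb are enharmonically the same pitch, but only A uses the letter A, so it is the correct spelling here.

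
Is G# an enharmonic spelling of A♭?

G# = pitch class 8 and Ab = pitch class 8 — the same pitch class, so they are enharmonic equivalents.

Yes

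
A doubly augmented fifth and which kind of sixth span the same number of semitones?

major

A doubly augmented fifth spans 9 semitones.
A sixth spanning 9 semitones is major (the major sixth is 9).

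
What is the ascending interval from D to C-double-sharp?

augmented seventh

Counting letters D–E–F–G–A–B–C gives a seventh.
D→C## = 12 semitones, 1 wider than the major seventh (11), so augmented.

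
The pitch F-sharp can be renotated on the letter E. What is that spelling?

Plain E sits 2 semitones below F#, so on the letter E the same pitch needs a double sharp: E##.

E##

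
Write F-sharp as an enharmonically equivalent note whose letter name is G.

F# is pitch class 6. The letter G alone is pitch class 7.
To reach pitch class 6 from G requires an offset of -1 semitone, i.e. flat: Gb.

Gb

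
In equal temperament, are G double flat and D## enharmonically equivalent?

Gbb is pitch class 5; D## is pitch class 4.
The pitch classes differ (5 vs. 4), so they are not enharmonic equivalents.

No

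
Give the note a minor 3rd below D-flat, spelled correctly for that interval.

Bb

A third below D lands on the letter B.
A minor third spans 3 semitones, so Db moves to pitch class 10. On the letter B that is Bb.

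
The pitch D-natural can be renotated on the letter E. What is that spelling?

Ebb

D is pitch class 2. The letter E alone is pitch class 4.
To reach pitch class 2 from E requires an offset of -2 semitones, i.e. double flat: Ebb.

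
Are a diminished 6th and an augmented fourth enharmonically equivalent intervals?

No

A diminished sixth spans 7 semitones; an augmented fourth spans 6.
The spans differ, so they are not enharmonic equivalents.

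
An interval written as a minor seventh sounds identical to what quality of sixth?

A minor seventh spans 10 semitones.
A sixth spanning 10 semitones is augmented (the major sixth is 9).

augmented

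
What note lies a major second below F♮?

A second below F lands on the letter E.
A major second spans 2 semitones, so F moves to pitch class 3. On the letter E that is Eb.

Eb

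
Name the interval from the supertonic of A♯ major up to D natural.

diminished third

The supertonic of A# major is B#.
B# up to D: letters B→D make it a third; 2 semitones makes it diminished.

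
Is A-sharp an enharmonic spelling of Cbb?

A# is pitch class 10; Cbb is pitch class 10.
All spellings map to pitch class 10, so they are enharmonically equivalent.

Yes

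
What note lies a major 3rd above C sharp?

E#

C up a major third is E, so the target letter is E.
From C#, a major third is 4 semitones up: E#.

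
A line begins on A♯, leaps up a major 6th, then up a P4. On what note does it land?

B#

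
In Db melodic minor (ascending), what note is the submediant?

Bb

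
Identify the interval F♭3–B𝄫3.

Counting letters F–G–A–B gives a fourth.
Fb→Bbb = 5 semitones, exactly the perfect fourth.

perfect fourth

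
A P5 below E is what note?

E down a perfect fifth is A, so the target letter is A.
From E, a perfect fifth is 7 semitones down: A.

A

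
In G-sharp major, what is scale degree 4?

The G# major scale runs G# A# B# C# D# E# F##.
Degree 4 is C#.

C#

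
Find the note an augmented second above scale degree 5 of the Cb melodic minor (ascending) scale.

Scale degree 5 of Cb melodic minor (ascending) is Gb.
An augmented second (3 semitones) above Gb lands on the letter A, giving A.

A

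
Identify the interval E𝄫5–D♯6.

doubly augmented seventh

The letter names run E→D, a span of 6 letter steps, so the interval is some kind of seventh.
Ebb to D# is 13 semitones. A major seventh is 11, so 13 makes it doubly augmented.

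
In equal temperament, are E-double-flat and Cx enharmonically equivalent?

Yes

Ebb is pitch class 2; C## is pitch class 2.
All spellings map to pitch class 2, so they are enharmonically equivalent.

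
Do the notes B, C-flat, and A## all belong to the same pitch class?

Yes

B is pitch class 11; Cb is pitch class 11; A## is pitch class 11.
All spellings map to pitch class 11, so they are enharmonically equivalent.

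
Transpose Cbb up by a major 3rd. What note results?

A third above C lands on the letter E.
A major third spans 4 semitones, so Cbb moves to pitch class 2. On the letter E that is Ebb.

Ebb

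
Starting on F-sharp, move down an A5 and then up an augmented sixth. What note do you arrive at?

An augmented fifth down from F# is Bb (letter B, 8 semitones down).
An augmented sixth up from Bb is G# (letter G, 10 semitones up).

G#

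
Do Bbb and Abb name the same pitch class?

No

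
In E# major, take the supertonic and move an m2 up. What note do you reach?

The supertonic of E# major is F##.
A minor second (1 semitone) above F## lands on the letter G, giving G#.

G#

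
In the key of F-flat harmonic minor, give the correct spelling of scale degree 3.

Abb

Degree 3 takes the letter 2 steps above F, which is A.
In harmonic minor, degree 3 sits 3 semitones above the tonic. Fb + 3 semitones is pitch class 7, spelled on A as Abb.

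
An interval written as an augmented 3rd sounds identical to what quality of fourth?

An augmented third spans 5 semitones.
A fourth spanning 5 semitones is perfect (the perfect fourth is 5).

perfect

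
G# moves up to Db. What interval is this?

doubly diminished fifth

Counting letters G–A–B–C–D gives a fifth.
G#→Db = 5 semitones, 2 narrower than the perfect fifth (7), so doubly diminished.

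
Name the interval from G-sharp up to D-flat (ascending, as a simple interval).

doubly diminished fifth

The letter names run G→D, a span of 4 letter steps, so the interval is some kind of fifth.
G# to Db is 5 semitones. A perfect fifth is 7, so 5 makes it doubly diminished.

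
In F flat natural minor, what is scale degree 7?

Ebb

Degree 7 takes the letter 6 steps above F, which is E.
In natural minor, degree 7 sits 10 semitones above the tonic. Fb + 10 semitones is pitch class 2, spelled on E as Ebb.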